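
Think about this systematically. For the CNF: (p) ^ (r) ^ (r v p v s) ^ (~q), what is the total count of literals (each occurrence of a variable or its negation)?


Counting literals in each clause:
Clause 1: 1 literal(s)
Clause 2: 1 literal(s)
Clause 3: 3 literal(s)
Clause 4: 1 literal(s)
Total = 6

6


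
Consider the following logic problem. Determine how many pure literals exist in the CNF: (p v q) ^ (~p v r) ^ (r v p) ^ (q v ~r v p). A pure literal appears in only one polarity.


Check each variable for pure literal status:
p: mixed (not pure)
q: pure positive
r: mixed (not pure)
Pure literal count = 1

1


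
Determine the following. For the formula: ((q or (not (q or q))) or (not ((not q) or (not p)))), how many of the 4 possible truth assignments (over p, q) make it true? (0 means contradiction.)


Check all 4 assignments:
p=0, q=0: 1
p=0, q=1: 1
p=1, q=0: 1
p=1, q=1: 1
Count of True = 4

4


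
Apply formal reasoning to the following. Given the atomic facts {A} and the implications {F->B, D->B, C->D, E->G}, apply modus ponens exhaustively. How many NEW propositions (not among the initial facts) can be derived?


Initial facts: {A}
Apply modus ponens to closure:
  (no implication fires)
Final known: {A}
New propositions: {(none)}
Count = 0

0


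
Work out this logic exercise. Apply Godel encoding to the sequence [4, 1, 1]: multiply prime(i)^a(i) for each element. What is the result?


Encode each element as an exponent of the corresponding prime:
  2^4 = 16
  3^1 = 3
  5^1 = 5
Product = 16 * 3 * 5 = 240

240


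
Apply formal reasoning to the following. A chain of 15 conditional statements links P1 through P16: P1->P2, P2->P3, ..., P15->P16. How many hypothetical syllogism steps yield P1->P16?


With 15 implications in a chain connecting 16 propositions:
P1->P2, P2->P3, ..., P15->P16
Steps needed = (number of implications) - 1 = 15 - 1 = 14

14


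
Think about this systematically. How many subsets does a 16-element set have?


The power set of a set with n elements has 2^n elements.
|P(S)| = 2^16 = 65536

65536


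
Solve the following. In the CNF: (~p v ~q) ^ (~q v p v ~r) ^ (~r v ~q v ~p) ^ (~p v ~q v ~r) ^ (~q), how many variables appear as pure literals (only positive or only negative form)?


Check each variable for pure literal status:
p: mixed (not pure)
q: pure negative
r: pure negative
Pure literal count = 2

2


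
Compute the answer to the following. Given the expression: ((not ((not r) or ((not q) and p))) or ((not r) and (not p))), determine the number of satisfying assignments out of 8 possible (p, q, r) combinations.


Check all 8 assignments:
p=0, q=0, r=0: 1
p=0, q=0, r=1: 1
p=0, q=1, r=0: 1
p=0, q=1, r=1: 1
p=1, q=0, r=0: 0
p=1, q=0, r=1: 0
p=1, q=1, r=0: 0
p=1, q=1, r=1: 1
Count of True = 5

5


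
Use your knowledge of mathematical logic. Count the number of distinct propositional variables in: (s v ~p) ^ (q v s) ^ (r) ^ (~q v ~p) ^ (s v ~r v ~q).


Identify each variable that appears in the formula.
Variables found: p, q, r, s
Count = 4

4


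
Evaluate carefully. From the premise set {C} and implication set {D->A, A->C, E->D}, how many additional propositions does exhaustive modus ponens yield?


Initial facts: {C}
Apply modus ponens to closure:
  (no implication fires)
Final known: {C}
New propositions: {(none)}
Count = 0

0


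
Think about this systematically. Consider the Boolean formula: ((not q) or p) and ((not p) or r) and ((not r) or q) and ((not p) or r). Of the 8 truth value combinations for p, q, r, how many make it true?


Evaluate all 8 assignments for p, q, r:
p=0, q=0, r=0: 1
p=0, q=0, r=1: 0
p=0, q=1, r=0: 0
p=0, q=1, r=1: 0
p=1, q=0, r=0: 0
p=1, q=0, r=1: 0
p=1, q=1, r=0: 0
p=1, q=1, r=1: 1
Satisfying count = 2

2


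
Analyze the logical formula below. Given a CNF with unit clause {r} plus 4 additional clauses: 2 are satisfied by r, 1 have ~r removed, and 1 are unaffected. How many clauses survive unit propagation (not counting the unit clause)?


Satisfied (removed): 2
Shortened (remain): 1
Unchanged (remain): 1
Remaining = 1 + 1 = 2

2


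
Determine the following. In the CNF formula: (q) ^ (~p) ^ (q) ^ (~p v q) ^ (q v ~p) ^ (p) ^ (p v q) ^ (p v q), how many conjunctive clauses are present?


A CNF formula is a conjunction of clauses.
Clauses are separated by ^.
Counting the conjuncts: 8 clauses.

8


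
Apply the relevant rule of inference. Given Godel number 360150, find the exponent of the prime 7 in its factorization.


Factorize 360150 by dividing by 7 repeatedly.
Division steps: 7 divides 360150 exactly 4 time(s).
Exponent of 7 = 4

4


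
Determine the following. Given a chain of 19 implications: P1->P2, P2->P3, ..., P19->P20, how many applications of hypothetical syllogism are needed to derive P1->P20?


With 19 implications in a chain connecting 20 propositions:
P1->P2, P2->P3, ..., P19->P20
Steps needed = (number of implications) - 1 = 19 - 1 = 18

18


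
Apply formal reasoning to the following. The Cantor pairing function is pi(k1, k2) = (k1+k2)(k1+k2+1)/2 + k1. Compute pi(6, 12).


k1 + k2 = 18
(k1+k2)(k1+k2+1)/2 = 18 * 19 / 2 = 171
pi = 171 + 6 = 177

177


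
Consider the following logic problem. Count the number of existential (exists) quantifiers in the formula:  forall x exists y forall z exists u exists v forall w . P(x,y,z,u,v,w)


Quantifier prefix: forall x exists y forall z exists u exists v forall w
Mark each quantifier type:
  U E U E E U
Universal count = 3, Existential count = 3
Asked for existential (exists) quantifiers: 3

3


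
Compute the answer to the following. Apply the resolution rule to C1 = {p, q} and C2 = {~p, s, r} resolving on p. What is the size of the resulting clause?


Remove p from C1 and ~p from C2.
C1 remainder: {q}
C2 remainder: {s, r}
Union (resolvent): {q, r, s}
Resolvent has 3 literal(s).

3


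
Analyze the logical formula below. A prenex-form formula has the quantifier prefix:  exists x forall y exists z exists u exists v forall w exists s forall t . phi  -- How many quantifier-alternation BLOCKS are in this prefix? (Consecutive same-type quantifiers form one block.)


Quantifier-type sequence: E A E E E A E A  (A=forall, E=exists)
Group into maximal same-type runs:
  Ex1 | Ax1 | Ex3 | Ax1 | Ex1 | Ax1
Number of blocks = 6

6


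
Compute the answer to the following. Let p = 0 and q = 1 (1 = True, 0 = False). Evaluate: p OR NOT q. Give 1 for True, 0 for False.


p = 0, q = 1
Operation: p OR NOT q
Evaluate: 0 OR NOT 1 = 0

0


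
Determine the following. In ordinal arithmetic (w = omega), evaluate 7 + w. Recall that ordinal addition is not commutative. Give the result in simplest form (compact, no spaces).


Compute 7 + w.
Ordinal + is associative but NOT commutative; for finite n>0, n + w = w but w + n stays w+n.
Any finite left addend is absorbed by w on the right: 7 + w = w.
Result = w

w


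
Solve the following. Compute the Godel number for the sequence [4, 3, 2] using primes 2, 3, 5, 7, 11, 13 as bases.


Encode each element as an exponent of the corresponding prime:
  2^4 = 16
  3^3 = 27
  5^2 = 25
Product = 16 * 27 * 25 = 10800

10800


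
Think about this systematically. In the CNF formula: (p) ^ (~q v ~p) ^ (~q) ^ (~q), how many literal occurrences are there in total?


Counting literals in each clause:
Clause 1: 1 literal(s)
Clause 2: 2 literal(s)
Clause 3: 1 literal(s)
Clause 4: 1 literal(s)
Total = 5

5


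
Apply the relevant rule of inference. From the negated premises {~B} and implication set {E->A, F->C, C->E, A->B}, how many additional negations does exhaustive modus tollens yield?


Initial negated facts: {~B}
Apply modus tollens to closure:
  ~B and A->B  =>  ~A
  ~A and E->A  =>  ~E
  ~E and C->E  =>  ~C
  ~C and F->C  =>  ~F
Final negated: {~A, ~B, ~C, ~E, ~F}
New negations: {~A, ~C, ~E, ~F}
Count = 4

4


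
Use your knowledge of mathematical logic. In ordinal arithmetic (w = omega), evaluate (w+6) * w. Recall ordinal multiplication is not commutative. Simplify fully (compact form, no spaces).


Compute (w+6) * w.
Ordinal * is associative and left-distributive over +, but NOT commutative; for finite n>1, n*w = w but w*n stays w*n.
(w+6) * w = sup{(w+6)*k : k<w} = sup{w*k+6} = w^2 (the +6 tail is absorbed in the limit).
Result = w^2

w^2


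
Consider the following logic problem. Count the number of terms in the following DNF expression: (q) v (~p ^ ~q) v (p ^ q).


A DNF formula is a disjunction of terms (conjunctions).
Terms are separated by v.
Counting the disjuncts: 3 terms.

3


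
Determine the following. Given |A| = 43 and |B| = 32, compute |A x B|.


The Cartesian product A x B contains all ordered pairs (a, b).
|A x B| = |A| * |B| = 43 * 32 = 1376

1376


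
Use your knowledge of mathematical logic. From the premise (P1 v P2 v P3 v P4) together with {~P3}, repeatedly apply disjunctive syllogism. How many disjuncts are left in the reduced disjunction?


Original disjuncts (4): P1, P2, P3, P4
Negated (eliminate): ~P3
Remaining disjuncts: P1, P2, P4
Count = 4 - 1 = 3

3


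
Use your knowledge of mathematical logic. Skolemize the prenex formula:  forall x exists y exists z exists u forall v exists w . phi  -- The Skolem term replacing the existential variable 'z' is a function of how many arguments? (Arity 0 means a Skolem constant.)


Quantifier prefix: forall x exists y exists z exists u forall v exists w
'z' is existentially quantified at position 3.
Universal variables preceding it: x
Skolem function arity = 1

1


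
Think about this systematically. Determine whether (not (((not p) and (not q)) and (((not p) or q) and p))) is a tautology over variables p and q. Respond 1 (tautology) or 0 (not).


Check all 4 assignments:
p=0, q=0: 1
p=0, q=1: 1
p=1, q=0: 1
p=1, q=1: 1
Satisfying count = 4/4.
Tautology iff count = 4: yes.

1


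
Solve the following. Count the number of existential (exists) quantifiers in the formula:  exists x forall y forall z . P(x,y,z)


Quantifier prefix: exists x forall y forall z
Mark each quantifier type:
  E U U
Universal count = 2, Existential count = 1
Asked for existential (exists) quantifiers: 1

1


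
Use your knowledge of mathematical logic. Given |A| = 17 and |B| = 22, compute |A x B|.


The Cartesian product A x B contains all ordered pairs (a, b).
|A x B| = |A| * |B| = 17 * 22 = 374

374


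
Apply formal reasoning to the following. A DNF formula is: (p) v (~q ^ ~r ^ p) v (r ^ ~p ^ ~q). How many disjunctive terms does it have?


A DNF formula is a disjunction of terms (conjunctions).
Terms are separated by v.
Counting the disjuncts: 3 terms.

3


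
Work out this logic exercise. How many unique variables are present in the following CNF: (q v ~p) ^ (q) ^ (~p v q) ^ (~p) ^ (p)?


Identify each variable that appears in the formula.
Variables found: p, q
Count = 2

2


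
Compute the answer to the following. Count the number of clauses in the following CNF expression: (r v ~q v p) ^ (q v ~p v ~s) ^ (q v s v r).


A CNF formula is a conjunction of clauses.
Clauses are separated by ^.
Counting the conjuncts: 3 clauses.

3


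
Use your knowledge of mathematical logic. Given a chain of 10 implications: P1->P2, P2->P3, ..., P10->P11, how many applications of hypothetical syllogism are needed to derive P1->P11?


With 10 implications in a chain connecting 11 propositions:
P1->P2, P2->P3, ..., P10->P11
Steps needed = (number of implications) - 1 = 10 - 1 = 9

9


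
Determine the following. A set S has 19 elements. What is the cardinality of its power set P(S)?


The power set of a set with n elements has 2^n elements.
|P(S)| = 2^19 = 524288

524288


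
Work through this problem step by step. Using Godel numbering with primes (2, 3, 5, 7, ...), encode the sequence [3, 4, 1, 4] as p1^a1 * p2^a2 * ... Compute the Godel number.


Encode each element as an exponent of the corresponding prime:
  2^3 = 8
  3^4 = 81
  5^1 = 5
  7^4 = 2401
Product = 8 * 81 * 5 * 2401 = 7779240

7779240


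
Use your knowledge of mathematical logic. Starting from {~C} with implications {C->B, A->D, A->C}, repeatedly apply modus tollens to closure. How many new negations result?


Initial negated facts: {~C}
Apply modus tollens to closure:
  ~C and A->C  =>  ~A
Final negated: {~A, ~C}
New negations: {~A}
Count = 1

1


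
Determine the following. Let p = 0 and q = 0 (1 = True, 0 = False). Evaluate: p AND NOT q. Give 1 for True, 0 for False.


p = 0, q = 0
Operation: p AND NOT q
Evaluate: 0 AND NOT 0 = 0

0


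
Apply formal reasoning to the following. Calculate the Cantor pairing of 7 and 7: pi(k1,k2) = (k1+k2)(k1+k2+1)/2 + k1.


k1 + k2 = 14
(k1+k2)(k1+k2+1)/2 = 14 * 15 / 2 = 105
pi = 105 + 7 = 112

112


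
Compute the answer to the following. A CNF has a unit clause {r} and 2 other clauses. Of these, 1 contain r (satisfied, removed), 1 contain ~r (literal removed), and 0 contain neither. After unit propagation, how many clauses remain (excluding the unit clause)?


Satisfied (removed): 1
Shortened (remain): 1
Unchanged (remain): 0
Remaining = 1 + 0 = 1

1


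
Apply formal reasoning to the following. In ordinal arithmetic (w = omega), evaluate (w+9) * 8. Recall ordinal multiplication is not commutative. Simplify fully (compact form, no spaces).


Compute (w+9) * 8.
Ordinal * is associative and left-distributive over +, but NOT commutative; for finite n>1, n*w = w but w*n stays w*n.
(w+9) * 8 = (w+9) repeated 8 times. Each intermediate +9 is absorbed by the following w; only the last survives: w*8+9.
Result = w*8+9

w*8+9


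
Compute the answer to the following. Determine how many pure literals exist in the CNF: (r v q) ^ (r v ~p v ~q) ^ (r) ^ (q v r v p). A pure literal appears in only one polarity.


Check each variable for pure literal status:
p: mixed (not pure)
q: mixed (not pure)
r: pure positive
Pure literal count = 1

1


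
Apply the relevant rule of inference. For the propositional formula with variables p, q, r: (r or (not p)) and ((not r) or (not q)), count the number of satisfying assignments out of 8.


Evaluate all 8 assignments for p, q, r:
p=0, q=0, r=0: 1
p=0, q=0, r=1: 1
p=0, q=1, r=0: 1
p=0, q=1, r=1: 0
p=1, q=0, r=0: 0
p=1, q=0, r=1: 1
p=1, q=1, r=0: 0
p=1, q=1, r=1: 0
Satisfying count = 4

4


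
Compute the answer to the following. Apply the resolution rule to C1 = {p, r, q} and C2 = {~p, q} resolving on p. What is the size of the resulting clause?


Remove p from C1 and ~p from C2.
C1 remainder: {r, q}
C2 remainder: {q}
Union (resolvent): {q, r}
Resolvent has 2 literal(s).

2


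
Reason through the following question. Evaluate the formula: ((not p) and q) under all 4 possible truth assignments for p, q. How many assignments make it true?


Check all 4 assignments:
p=0, q=0: 0
p=0, q=1: 1
p=1, q=0: 0
p=1, q=1: 0
Count of True = 1

1


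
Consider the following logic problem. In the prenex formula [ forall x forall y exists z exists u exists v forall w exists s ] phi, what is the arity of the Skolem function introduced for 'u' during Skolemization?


Quantifier prefix: forall x forall y exists z exists u exists v forall w exists s
'u' is existentially quantified at position 4.
Universal variables preceding it: x, y
Skolem function arity = 2

2


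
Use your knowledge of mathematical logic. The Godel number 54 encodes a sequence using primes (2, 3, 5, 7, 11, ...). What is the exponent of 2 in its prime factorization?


Factorize 54 by dividing by 2 repeatedly.
Division steps: 2 divides 54 exactly 1 time(s).
Exponent of 2 = 1

1


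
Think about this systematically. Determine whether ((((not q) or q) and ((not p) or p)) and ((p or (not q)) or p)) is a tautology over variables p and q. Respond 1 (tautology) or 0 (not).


Check all 4 assignments:
p=0, q=0: 1
p=0, q=1: 0
p=1, q=0: 1
p=1, q=1: 1
Satisfying count = 3/4.
Tautology iff count = 4: no.

0


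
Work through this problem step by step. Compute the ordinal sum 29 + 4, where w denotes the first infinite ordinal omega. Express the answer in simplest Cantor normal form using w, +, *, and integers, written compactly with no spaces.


Compute 29 + 4.
Ordinal + is associative but NOT commutative; for finite n>0, n + w = w but w + n stays w+n.
Both operands finite; ordinal + agrees with natural +: 29 + 4 = 33.
Result = 33

33


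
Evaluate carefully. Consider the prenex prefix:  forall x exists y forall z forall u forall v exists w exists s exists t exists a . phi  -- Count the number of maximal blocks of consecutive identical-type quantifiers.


Quantifier-type sequence: A E A A A E E E E  (A=forall, E=exists)
Group into maximal same-type runs:
  Ax1 | Ex1 | Ax3 | Ex4
Number of blocks = 4

4


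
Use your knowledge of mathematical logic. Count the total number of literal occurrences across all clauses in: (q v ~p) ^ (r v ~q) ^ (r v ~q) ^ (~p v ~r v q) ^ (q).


Counting literals in each clause:
Clause 1: 2 literal(s)
Clause 2: 2 literal(s)
Clause 3: 2 literal(s)
Clause 4: 3 literal(s)
Clause 5: 1 literal(s)
Total = 10

10


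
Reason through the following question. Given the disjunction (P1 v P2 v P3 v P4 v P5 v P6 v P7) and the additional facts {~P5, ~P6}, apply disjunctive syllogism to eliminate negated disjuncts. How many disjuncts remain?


Original disjuncts (7): P1, P2, P3, P4, P5, P6, P7
Negated (eliminate): ~P5, ~P6
Remaining disjuncts: P1, P2, P3, P4, P7
Count = 7 - 2 = 5

5


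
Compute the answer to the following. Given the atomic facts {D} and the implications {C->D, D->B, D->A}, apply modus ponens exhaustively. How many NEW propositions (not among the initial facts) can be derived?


Initial facts: {D}
Apply modus ponens to closure:
  D and D->B  =>  B
  D and D->A  =>  A
Final known: {A, B, D}
New propositions: {A, B}
Count = 2

2


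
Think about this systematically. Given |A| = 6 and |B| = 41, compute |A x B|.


The Cartesian product A x B contains all ordered pairs (a, b).
|A x B| = |A| * |B| = 6 * 41 = 246

246


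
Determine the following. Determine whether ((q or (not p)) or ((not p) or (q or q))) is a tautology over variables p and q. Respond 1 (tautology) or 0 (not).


Check all 4 assignments:
p=0, q=0: 1
p=0, q=1: 1
p=1, q=0: 0
p=1, q=1: 1
Satisfying count = 3/4.
Tautology iff count = 4: no.

0


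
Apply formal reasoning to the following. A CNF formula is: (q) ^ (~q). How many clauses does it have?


A CNF formula is a conjunction of clauses.
Clauses are separated by ^.
Counting the conjuncts: 2 clauses.

2


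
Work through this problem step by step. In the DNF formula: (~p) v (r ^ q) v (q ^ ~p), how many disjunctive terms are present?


A DNF formula is a disjunction of terms (conjunctions).
Terms are separated by v.
Counting the disjuncts: 3 terms.

3


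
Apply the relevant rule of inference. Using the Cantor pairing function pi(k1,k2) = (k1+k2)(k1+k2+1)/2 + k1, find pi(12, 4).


k1 + k2 = 16
(k1+k2)(k1+k2+1)/2 = 16 * 17 / 2 = 136
pi = 136 + 12 = 148

148


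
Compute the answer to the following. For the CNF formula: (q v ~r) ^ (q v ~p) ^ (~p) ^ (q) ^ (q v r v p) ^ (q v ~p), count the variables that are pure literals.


Check each variable for pure literal status:
p: mixed (not pure)
q: pure positive
r: mixed (not pure)
Pure literal count = 1

1


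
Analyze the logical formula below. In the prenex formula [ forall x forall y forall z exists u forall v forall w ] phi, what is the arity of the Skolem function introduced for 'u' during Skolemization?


Quantifier prefix: forall x forall y forall z exists u forall v forall w
'u' is existentially quantified at position 4.
Universal variables preceding it: x, y, z
Skolem function arity = 3

3


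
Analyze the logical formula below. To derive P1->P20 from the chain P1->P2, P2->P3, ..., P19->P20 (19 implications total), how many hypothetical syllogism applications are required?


With 19 implications in a chain connecting 20 propositions:
P1->P2, P2->P3, ..., P19->P20
Steps needed = (number of implications) - 1 = 19 - 1 = 18

18


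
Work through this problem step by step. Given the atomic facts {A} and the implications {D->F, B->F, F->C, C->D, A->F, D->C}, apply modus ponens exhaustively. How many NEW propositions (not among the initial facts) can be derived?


Initial facts: {A}
Apply modus ponens to closure:
  A and A->F  =>  F
  F and F->C  =>  C
  C and C->D  =>  D
Final known: {A, C, D, F}
New propositions: {C, D, F}
Count = 3

3


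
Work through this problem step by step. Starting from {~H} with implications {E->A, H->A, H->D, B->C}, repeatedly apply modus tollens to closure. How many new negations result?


Initial negated facts: {~H}
Apply modus tollens to closure:
  (no implication fires)
Final negated: {~H}
New negations: {(none)}
Count = 0

0


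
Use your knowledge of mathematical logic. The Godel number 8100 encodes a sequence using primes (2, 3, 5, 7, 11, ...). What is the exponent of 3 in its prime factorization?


Factorize 8100 by dividing by 3 repeatedly.
Division steps: 3 divides 8100 exactly 4 time(s).
Exponent of 3 = 4

4


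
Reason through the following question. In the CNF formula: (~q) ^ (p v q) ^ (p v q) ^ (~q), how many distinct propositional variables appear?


Identify each variable that appears in the formula.
Variables found: p, q
Count = 2

2


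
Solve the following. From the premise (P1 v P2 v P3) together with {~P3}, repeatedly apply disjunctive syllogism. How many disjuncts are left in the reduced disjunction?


Original disjuncts (3): P1, P2, P3
Negated (eliminate): ~P3
Remaining disjuncts: P1, P2
Count = 3 - 1 = 2

2


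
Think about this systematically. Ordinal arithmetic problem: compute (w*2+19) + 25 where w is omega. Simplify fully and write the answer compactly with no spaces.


Compute (w*2+19) + 25.
Ordinal + is associative but NOT commutative; for finite n>0, n + w = w but w + n stays w+n.
By associativity: (w*2+19) + 25 = w*2 + (19+25) = w*2+44.
Result = w*2+44

w*2+44


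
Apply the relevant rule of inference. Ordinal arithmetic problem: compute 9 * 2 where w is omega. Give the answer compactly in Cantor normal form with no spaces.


Compute 9 * 2.
Ordinal * is associative and left-distributive over +, but NOT commutative; for finite n>1, n*w = w but w*n stays w*n.
Both finite; ordinal * agrees with natural *: 9 * 2 = 18.
Result = 18

18


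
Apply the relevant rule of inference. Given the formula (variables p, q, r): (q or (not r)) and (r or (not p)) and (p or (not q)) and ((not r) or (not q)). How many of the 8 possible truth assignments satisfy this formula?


Evaluate all 8 assignments for p, q, r:
p=0, q=0, r=0: 1
p=0, q=0, r=1: 0
p=0, q=1, r=0: 0
p=0, q=1, r=1: 0
p=1, q=0, r=0: 0
p=1, q=0, r=1: 0
p=1, q=1, r=0: 0
p=1, q=1, r=1: 0
Satisfying count = 1

1


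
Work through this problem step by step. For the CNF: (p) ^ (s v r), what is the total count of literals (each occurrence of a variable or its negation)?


Counting literals in each clause:
Clause 1: 1 literal(s)
Clause 2: 2 literal(s)
Total = 3

3


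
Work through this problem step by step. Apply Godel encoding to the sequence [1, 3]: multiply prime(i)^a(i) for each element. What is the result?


Encode each element as an exponent of the corresponding prime:
  2^1 = 2
  3^3 = 27
Product = 2 * 27 = 54

54


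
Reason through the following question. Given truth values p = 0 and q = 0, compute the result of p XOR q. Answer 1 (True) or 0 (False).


p = 0, q = 0
Operation: p XOR q
Evaluate: 0 XOR 0 = 0

0


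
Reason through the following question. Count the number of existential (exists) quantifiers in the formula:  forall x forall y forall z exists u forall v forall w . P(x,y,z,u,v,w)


Quantifier prefix: forall x forall y forall z exists u forall v forall w
Mark each quantifier type:
  U U U E U U
Universal count = 5, Existential count = 1
Asked for existential (exists) quantifiers: 1

1


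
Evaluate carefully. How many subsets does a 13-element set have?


The power set of a set with n elements has 2^n elements.
|P(S)| = 2^13 = 8192

8192


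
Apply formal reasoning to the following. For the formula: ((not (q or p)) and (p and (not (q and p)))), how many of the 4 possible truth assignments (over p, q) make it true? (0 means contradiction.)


Check all 4 assignments:
p=0, q=0: 0
p=0, q=1: 0
p=1, q=0: 0
p=1, q=1: 0
Count of True = 0

0


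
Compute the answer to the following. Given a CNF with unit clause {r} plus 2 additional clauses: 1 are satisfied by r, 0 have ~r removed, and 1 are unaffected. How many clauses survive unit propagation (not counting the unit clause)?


Satisfied (removed): 1
Shortened (remain): 0
Unchanged (remain): 1
Remaining = 0 + 1 = 1

1


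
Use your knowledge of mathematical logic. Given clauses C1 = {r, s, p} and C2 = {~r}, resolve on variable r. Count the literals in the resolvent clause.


Remove r from C1 and ~r from C2.
C1 remainder: {s, p}
C2 remainder: {}
Union (resolvent): {p, s}
Resolvent has 2 literal(s).

2


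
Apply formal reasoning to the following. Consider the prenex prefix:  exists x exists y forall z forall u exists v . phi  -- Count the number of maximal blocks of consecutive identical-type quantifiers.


Quantifier-type sequence: E E A A E  (A=forall, E=exists)
Group into maximal same-type runs:
  Ex2 | Ax2 | Ex1
Number of blocks = 3

3


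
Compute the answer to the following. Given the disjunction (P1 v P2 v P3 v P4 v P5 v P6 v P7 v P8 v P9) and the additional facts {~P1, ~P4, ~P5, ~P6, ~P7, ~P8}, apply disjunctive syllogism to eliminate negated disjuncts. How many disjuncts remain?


Original disjuncts (9): P1, P2, P3, P4, P5, P6, P7, P8, P9
Negated (eliminate): ~P1, ~P4, ~P5, ~P6, ~P7, ~P8
Remaining disjuncts: P2, P3, P9
Count = 9 - 6 = 3

3


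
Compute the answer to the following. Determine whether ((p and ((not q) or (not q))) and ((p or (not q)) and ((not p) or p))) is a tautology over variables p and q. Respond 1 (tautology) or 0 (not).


Check all 4 assignments:
p=0, q=0: 0
p=0, q=1: 0
p=1, q=0: 1
p=1, q=1: 0
Satisfying count = 1/4.
Tautology iff count = 4: no.

0


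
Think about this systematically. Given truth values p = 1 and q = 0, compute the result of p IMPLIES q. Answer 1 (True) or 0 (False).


p = 1, q = 0
Operation: p IMPLIES q
Evaluate: 1 IMPLIES 0 = 0

0


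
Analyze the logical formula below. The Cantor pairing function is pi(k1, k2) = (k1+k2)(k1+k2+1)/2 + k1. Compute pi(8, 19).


k1 + k2 = 27
(k1+k2)(k1+k2+1)/2 = 27 * 28 / 2 = 378
pi = 378 + 8 = 386

386


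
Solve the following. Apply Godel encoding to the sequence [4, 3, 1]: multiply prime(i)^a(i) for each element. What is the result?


Encode each element as an exponent of the corresponding prime:
  2^4 = 16
  3^3 = 27
  5^1 = 5
Product = 16 * 27 * 5 = 2160

2160


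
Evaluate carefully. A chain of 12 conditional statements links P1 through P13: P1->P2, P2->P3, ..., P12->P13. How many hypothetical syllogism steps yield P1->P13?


With 12 implications in a chain connecting 13 propositions:
P1->P2, P2->P3, ..., P12->P13
Steps needed = (number of implications) - 1 = 12 - 1 = 11

11


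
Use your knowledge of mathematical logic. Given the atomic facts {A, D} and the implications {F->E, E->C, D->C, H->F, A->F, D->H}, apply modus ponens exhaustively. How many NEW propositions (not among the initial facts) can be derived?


Initial facts: {A, D}
Apply modus ponens to closure:
  D and D->C  =>  C
  A and A->F  =>  F
  D and D->H  =>  H
  F and F->E  =>  E
Final known: {A, C, D, E, F, H}
New propositions: {C, E, F, H}
Count = 4

4


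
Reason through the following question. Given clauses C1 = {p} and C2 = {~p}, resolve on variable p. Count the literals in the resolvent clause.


Remove p from C1 and ~p from C2.
C1 remainder: {}
C2 remainder: {}
Union (resolvent): {} (empty clause)
Resolvent has 0 literal(s).

0


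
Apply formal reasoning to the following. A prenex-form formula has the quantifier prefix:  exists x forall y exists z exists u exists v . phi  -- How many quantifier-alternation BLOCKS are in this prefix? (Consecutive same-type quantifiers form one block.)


Quantifier-type sequence: E A E E E  (A=forall, E=exists)
Group into maximal same-type runs:
  Ex1 | Ax1 | Ex3
Number of blocks = 3

3


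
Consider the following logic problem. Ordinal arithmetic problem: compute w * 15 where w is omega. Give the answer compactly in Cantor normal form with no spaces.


Compute w * 15.
Ordinal * is associative and left-distributive over +, but NOT commutative; for finite n>1, n*w = w but w*n stays w*n.
w * 15 means 15 copies of w concatenated: w*15.
Result = w*15

w*15


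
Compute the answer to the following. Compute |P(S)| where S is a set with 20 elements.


The power set of a set with n elements has 2^n elements.
|P(S)| = 2^20 = 1048576

1048576


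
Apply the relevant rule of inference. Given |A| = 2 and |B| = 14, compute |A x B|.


The Cartesian product A x B contains all ordered pairs (a, b).
|A x B| = |A| * |B| = 2 * 14 = 28

28


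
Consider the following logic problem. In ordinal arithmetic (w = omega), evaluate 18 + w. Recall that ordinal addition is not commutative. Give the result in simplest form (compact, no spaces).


Compute 18 + w.
Ordinal + is associative but NOT commutative; for finite n>0, n + w = w but w + n stays w+n.
Any finite left addend is absorbed by w on the right: 18 + w = w.
Result = w

w


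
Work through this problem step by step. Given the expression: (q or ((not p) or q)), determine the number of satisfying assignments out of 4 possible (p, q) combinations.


Check all 4 assignments:
p=0, q=0: 1
p=0, q=1: 1
p=1, q=0: 0
p=1, q=1: 1
Count of True = 3

3


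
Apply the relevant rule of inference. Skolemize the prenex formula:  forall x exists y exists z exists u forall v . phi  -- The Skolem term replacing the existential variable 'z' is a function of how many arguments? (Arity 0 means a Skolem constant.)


Quantifier prefix: forall x exists y exists z exists u forall v
'z' is existentially quantified at position 3.
Universal variables preceding it: x
Skolem function arity = 1

1


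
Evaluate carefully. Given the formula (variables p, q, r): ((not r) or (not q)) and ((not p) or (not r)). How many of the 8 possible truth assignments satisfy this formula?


Evaluate all 8 assignments for p, q, r:
p=0, q=0, r=0: 1
p=0, q=0, r=1: 1
p=0, q=1, r=0: 1
p=0, q=1, r=1: 0
p=1, q=0, r=0: 1
p=1, q=0, r=1: 0
p=1, q=1, r=0: 1
p=1, q=1, r=1: 0
Satisfying count = 5

5


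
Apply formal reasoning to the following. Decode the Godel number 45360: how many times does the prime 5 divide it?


Factorize 45360 by dividing by 5 repeatedly.
Division steps: 5 divides 45360 exactly 1 time(s).
Exponent of 5 = 1

1


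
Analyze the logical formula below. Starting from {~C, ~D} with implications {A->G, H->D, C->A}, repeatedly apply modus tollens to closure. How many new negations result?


Initial negated facts: {~C, ~D}
Apply modus tollens to closure:
  ~D and H->D  =>  ~H
Final negated: {~C, ~D, ~H}
New negations: {~H}
Count = 1

1


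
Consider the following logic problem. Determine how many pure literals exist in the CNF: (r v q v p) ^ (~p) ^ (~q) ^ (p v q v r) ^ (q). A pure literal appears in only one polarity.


Check each variable for pure literal status:
p: mixed (not pure)
q: mixed (not pure)
r: pure positive
Pure literal count = 1

1


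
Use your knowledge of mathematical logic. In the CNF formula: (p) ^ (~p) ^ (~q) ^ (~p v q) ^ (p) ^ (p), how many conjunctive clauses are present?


A CNF formula is a conjunction of clauses.
Clauses are separated by ^.
Counting the conjuncts: 6 clauses.

6


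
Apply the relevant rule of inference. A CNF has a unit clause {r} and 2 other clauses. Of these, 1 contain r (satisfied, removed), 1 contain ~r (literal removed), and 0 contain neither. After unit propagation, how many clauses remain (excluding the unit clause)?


Satisfied (removed): 1
Shortened (remain): 1
Unchanged (remain): 0
Remaining = 1 + 0 = 1

1


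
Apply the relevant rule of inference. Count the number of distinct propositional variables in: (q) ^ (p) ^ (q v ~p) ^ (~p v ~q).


Identify each variable that appears in the formula.
Variables found: p, q
Count = 2

2


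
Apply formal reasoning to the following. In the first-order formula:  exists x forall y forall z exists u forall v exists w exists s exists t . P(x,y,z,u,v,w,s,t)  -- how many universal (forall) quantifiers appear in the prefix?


Quantifier prefix: exists x forall y forall z exists u forall v exists w exists s exists t
Mark each quantifier type:
  E U U E U E E E
Universal count = 3, Existential count = 5
Asked for universal (forall) quantifiers: 3

3


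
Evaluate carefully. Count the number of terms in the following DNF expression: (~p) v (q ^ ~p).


A DNF formula is a disjunction of terms (conjunctions).
Terms are separated by v.
Counting the disjuncts: 2 terms.

2


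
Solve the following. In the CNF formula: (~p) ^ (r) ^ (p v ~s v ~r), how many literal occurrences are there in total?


Counting literals in each clause:
Clause 1: 1 literal(s)
Clause 2: 1 literal(s)
Clause 3: 3 literal(s)
Total = 5

5


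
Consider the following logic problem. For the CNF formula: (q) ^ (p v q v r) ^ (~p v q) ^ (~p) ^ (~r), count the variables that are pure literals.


Check each variable for pure literal status:
p: mixed (not pure)
q: pure positive
r: mixed (not pure)
Pure literal count = 1

1


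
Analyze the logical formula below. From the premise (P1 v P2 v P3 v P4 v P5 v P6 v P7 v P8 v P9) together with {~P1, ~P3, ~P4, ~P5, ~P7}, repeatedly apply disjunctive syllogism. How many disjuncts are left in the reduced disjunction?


Original disjuncts (9): P1, P2, P3, P4, P5, P6, P7, P8, P9
Negated (eliminate): ~P1, ~P3, ~P4, ~P5, ~P7
Remaining disjuncts: P2, P6, P8, P9
Count = 9 - 5 = 4

4


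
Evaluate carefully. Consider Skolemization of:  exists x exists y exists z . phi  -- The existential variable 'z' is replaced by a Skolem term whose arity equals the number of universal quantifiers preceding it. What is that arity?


Quantifier prefix: exists x exists y exists z
'z' is existentially quantified at position 3.
No universal quantifiers precede it.
Skolem function arity = 0 (a Skolem constant)

0


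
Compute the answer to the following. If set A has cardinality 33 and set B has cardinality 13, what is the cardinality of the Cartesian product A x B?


The Cartesian product A x B contains all ordered pairs (a, b).
|A x B| = |A| * |B| = 33 * 13 = 429

429


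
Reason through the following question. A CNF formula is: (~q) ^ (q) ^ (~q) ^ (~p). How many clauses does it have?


A CNF formula is a conjunction of clauses.
Clauses are separated by ^.
Counting the conjuncts: 4 clauses.

4


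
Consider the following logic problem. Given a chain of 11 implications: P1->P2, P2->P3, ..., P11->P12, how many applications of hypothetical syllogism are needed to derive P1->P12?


With 11 implications in a chain connecting 12 propositions:
P1->P2, P2->P3, ..., P11->P12
Steps needed = (number of implications) - 1 = 11 - 1 = 10

10


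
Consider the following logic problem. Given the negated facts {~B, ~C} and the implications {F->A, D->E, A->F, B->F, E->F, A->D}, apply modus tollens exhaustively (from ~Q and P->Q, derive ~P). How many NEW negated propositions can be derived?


Initial negated facts: {~B, ~C}
Apply modus tollens to closure:
  (no implication fires)
Final negated: {~B, ~C}
New negations: {(none)}
Count = 0

0


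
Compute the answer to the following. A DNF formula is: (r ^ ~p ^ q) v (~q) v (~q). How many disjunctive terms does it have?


A DNF formula is a disjunction of terms (conjunctions).
Terms are separated by v.
Counting the disjuncts: 3 terms.

3


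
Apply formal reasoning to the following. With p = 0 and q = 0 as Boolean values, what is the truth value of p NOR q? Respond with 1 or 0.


p = 0, q = 0
Operation: p NOR q
Evaluate: 0 NOR 0 = 1

1


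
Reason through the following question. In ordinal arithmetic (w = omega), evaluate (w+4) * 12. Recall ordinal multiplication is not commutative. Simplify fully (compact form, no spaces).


Compute (w+4) * 12.
Ordinal * is associative and left-distributive over +, but NOT commutative; for finite n>1, n*w = w but w*n stays w*n.
(w+4) * 12 = (w+4) repeated 12 times. Each intermediate +4 is absorbed by the following w; only the last survives: w*12+4.
Result = w*12+4

w*12+4


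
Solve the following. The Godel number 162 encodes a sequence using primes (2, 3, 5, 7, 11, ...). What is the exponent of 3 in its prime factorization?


Factorize 162 by dividing by 3 repeatedly.
Division steps: 3 divides 162 exactly 4 time(s).
Exponent of 3 = 4

4


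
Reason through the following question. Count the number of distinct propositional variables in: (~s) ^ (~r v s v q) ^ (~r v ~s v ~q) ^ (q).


Identify each variable that appears in the formula.
Variables found: q, r, s
Count = 3

3


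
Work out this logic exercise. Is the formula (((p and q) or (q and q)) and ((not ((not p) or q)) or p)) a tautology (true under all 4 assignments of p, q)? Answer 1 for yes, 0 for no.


Check all 4 assignments:
p=0, q=0: 0
p=0, q=1: 0
p=1, q=0: 0
p=1, q=1: 1
Satisfying count = 1/4.
Tautology iff count = 4: no.

0


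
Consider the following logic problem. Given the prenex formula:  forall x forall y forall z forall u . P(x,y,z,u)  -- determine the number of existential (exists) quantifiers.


Quantifier prefix: forall x forall y forall z forall u
Mark each quantifier type:
  U U U U
Universal count = 4, Existential count = 0
Asked for existential (exists) quantifiers: 0

0


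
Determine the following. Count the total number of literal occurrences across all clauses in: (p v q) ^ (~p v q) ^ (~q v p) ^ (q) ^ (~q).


Counting literals in each clause:
Clause 1: 2 literal(s)
Clause 2: 2 literal(s)
Clause 3: 2 literal(s)
Clause 4: 1 literal(s)
Clause 5: 1 literal(s)
Total = 8

8


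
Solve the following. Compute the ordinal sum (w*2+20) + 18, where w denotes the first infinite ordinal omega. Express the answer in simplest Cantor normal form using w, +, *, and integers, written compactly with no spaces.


Compute (w*2+20) + 18.
Ordinal + is associative but NOT commutative; for finite n>0, n + w = w but w + n stays w+n.
By associativity: (w*2+20) + 18 = w*2 + (20+18) = w*2+38.
Result = w*2+38

w*2+38


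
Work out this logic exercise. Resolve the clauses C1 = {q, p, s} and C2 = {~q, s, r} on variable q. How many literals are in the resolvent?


Remove q from C1 and ~q from C2.
C1 remainder: {p, s}
C2 remainder: {s, r}
Union (resolvent): {p, r, s}
Resolvent has 3 literal(s).

3


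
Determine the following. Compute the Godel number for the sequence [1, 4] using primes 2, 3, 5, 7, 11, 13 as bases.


Encode each element as an exponent of the corresponding prime:
  2^1 = 2
  3^4 = 81
Product = 2 * 81 = 162

162


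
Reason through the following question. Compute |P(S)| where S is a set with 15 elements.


The power set of a set with n elements has 2^n elements.
|P(S)| = 2^15 = 32768

32768


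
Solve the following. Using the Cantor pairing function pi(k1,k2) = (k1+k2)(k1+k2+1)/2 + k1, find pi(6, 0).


k1 + k2 = 6
(k1+k2)(k1+k2+1)/2 = 6 * 7 / 2 = 21
pi = 21 + 6 = 27

27


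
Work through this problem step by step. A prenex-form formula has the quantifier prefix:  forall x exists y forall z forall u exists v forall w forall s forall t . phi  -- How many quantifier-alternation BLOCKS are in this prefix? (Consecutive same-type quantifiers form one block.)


Quantifier-type sequence: A E A A E A A A  (A=forall, E=exists)
Group into maximal same-type runs:
  Ax1 | Ex1 | Ax2 | Ex1 | Ax3
Number of blocks = 5

5
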